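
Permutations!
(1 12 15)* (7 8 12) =(1 7 8 12 15) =[0, 7, 2, 3, 4, 5, 6, 8, 12, 9, 10, 11, 15, 13, 14, 1]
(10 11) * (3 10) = (3 10 11) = [0, 1, 2, 10, 4, 5, 6, 7, 8, 9, 11, 3]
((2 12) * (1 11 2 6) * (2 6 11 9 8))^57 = (1 9 8 2 12 11 6)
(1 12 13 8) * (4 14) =[0, 12, 2, 3, 14, 5, 6, 7, 1, 9, 10, 11, 13, 8, 4] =(1 12 13 8)(4 14)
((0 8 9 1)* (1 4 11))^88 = (0 11 9)(1 4 8)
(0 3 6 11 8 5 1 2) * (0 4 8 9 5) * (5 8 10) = (0 3 6 11 9 8)(1 2 4 10 5) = [3, 2, 4, 6, 10, 1, 11, 7, 0, 8, 5, 9]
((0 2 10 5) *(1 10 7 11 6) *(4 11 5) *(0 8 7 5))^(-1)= ((0 2 5 8 7)(1 10 4 11 6))^(-1)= (0 7 8 5 2)(1 6 11 4 10)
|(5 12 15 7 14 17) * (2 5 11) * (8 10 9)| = 24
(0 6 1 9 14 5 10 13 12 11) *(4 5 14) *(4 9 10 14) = [6, 10, 2, 3, 5, 14, 1, 7, 8, 9, 13, 0, 11, 12, 4] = (0 6 1 10 13 12 11)(4 5 14)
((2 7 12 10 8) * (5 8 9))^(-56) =(12)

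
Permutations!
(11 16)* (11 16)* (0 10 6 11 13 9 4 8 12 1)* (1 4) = (16)(0 10 6 11 13 9 1)(4 8 12) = [10, 0, 2, 3, 8, 5, 11, 7, 12, 1, 6, 13, 4, 9, 14, 15, 16]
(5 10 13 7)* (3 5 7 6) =[0, 1, 2, 5, 4, 10, 3, 7, 8, 9, 13, 11, 12, 6] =(3 5 10 13 6)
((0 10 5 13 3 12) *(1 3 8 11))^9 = (13)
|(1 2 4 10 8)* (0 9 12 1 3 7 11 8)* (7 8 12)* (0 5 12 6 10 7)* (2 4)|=8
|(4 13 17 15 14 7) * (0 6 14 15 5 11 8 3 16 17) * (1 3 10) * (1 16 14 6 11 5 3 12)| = 22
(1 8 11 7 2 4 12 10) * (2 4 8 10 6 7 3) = [0, 10, 8, 2, 12, 5, 7, 4, 11, 9, 1, 3, 6] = (1 10)(2 8 11 3)(4 12 6 7)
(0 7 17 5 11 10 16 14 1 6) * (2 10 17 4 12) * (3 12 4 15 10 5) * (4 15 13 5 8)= (0 7 13 5 11 17 3 12 2 8 4 15 10 16 14 1 6)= [7, 6, 8, 12, 15, 11, 0, 13, 4, 9, 16, 17, 2, 5, 1, 10, 14, 3]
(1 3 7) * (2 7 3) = (1 2 7) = [0, 2, 7, 3, 4, 5, 6, 1]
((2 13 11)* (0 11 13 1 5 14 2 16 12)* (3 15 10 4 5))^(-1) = ((0 11 16 12)(1 3 15 10 4 5 14 2))^(-1) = (0 12 16 11)(1 2 14 5 4 10 15 3)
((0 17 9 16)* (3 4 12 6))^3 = (0 16 9 17)(3 6 12 4)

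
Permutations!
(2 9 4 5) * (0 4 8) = (0 4 5 2 9 8) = [4, 1, 9, 3, 5, 2, 6, 7, 0, 8]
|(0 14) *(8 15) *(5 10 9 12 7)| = 10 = |(0 14)(5 10 9 12 7)(8 15)|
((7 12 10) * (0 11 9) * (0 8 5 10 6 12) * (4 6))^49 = ((0 11 9 8 5 10 7)(4 6 12))^49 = (4 6 12)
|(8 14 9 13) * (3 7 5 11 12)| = |(3 7 5 11 12)(8 14 9 13)| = 20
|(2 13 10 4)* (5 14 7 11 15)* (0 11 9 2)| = |(0 11 15 5 14 7 9 2 13 10 4)| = 11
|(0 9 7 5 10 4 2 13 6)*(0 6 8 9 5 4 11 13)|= |(0 5 10 11 13 8 9 7 4 2)|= 10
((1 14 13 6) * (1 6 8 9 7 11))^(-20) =((1 14 13 8 9 7 11))^(-20) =(1 14 13 8 9 7 11)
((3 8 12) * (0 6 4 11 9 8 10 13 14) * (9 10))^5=((0 6 4 11 10 13 14)(3 9 8 12))^5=(0 13 11 6 14 10 4)(3 9 8 12)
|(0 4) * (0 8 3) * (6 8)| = 5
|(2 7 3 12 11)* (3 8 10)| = |(2 7 8 10 3 12 11)| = 7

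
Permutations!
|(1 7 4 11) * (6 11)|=5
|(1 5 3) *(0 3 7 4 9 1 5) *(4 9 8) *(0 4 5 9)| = 8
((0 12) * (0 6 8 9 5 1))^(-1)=(0 1 5 9 8 6 12)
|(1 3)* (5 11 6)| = |(1 3)(5 11 6)| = 6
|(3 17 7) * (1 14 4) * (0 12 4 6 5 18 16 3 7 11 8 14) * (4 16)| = |(0 12 16 3 17 11 8 14 6 5 18 4 1)| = 13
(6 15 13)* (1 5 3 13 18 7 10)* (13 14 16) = (1 5 3 14 16 13 6 15 18 7 10) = [0, 5, 2, 14, 4, 3, 15, 10, 8, 9, 1, 11, 12, 6, 16, 18, 13, 17, 7]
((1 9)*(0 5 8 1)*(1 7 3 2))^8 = (9)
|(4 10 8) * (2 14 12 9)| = 12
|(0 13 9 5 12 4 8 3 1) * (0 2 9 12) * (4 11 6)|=12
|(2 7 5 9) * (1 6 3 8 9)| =|(1 6 3 8 9 2 7 5)| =8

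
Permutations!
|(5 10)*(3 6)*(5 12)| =6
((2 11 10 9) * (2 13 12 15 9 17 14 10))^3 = (17)(2 11)(9 15 12 13)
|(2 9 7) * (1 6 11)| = 3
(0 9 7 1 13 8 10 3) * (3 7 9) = [3, 13, 2, 0, 4, 5, 6, 1, 10, 9, 7, 11, 12, 8] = (0 3)(1 13 8 10 7)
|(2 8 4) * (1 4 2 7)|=6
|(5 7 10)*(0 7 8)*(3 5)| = 6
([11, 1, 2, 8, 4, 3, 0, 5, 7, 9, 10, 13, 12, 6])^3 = (0 6 13 11)(3 5 7 8)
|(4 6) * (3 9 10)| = |(3 9 10)(4 6)| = 6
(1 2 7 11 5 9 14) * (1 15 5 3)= [0, 2, 7, 1, 4, 9, 6, 11, 8, 14, 10, 3, 12, 13, 15, 5]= (1 2 7 11 3)(5 9 14 15)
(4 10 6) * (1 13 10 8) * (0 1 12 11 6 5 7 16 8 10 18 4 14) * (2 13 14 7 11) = (0 1 14)(2 13 18 4 10 5 11 6 7 16 8 12) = [1, 14, 13, 3, 10, 11, 7, 16, 12, 9, 5, 6, 2, 18, 0, 15, 8, 17, 4]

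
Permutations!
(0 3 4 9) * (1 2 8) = (0 3 4 9)(1 2 8) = [3, 2, 8, 4, 9, 5, 6, 7, 1, 0]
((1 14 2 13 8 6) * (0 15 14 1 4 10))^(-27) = ((0 15 14 2 13 8 6 4 10))^(-27) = (15)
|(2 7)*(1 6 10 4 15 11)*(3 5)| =6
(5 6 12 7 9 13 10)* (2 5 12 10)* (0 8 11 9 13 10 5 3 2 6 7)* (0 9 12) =(0 8 11 12 9 10)(2 3)(5 7 13 6) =[8, 1, 3, 2, 4, 7, 5, 13, 11, 10, 0, 12, 9, 6]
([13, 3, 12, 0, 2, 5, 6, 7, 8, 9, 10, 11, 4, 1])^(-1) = [3, 13, 4, 1, 12, 5, 6, 7, 8, 9, 10, 11, 2, 0]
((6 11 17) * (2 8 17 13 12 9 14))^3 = (2 6 12)(8 11 9)(13 14 17)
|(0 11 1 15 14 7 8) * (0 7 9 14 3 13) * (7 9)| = 12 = |(0 11 1 15 3 13)(7 8 9 14)|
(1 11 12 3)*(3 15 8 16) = [0, 11, 2, 1, 4, 5, 6, 7, 16, 9, 10, 12, 15, 13, 14, 8, 3] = (1 11 12 15 8 16 3)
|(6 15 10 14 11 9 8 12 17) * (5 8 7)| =11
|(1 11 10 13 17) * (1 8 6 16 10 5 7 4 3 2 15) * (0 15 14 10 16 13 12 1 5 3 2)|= 12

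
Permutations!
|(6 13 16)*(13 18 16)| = 3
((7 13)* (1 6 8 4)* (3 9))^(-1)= ((1 6 8 4)(3 9)(7 13))^(-1)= (1 4 8 6)(3 9)(7 13)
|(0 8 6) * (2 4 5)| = |(0 8 6)(2 4 5)| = 3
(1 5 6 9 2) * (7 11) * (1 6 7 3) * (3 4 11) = [0, 5, 6, 1, 11, 7, 9, 3, 8, 2, 10, 4] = (1 5 7 3)(2 6 9)(4 11)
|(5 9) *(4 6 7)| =|(4 6 7)(5 9)| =6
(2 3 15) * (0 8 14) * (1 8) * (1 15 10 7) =[15, 8, 3, 10, 4, 5, 6, 1, 14, 9, 7, 11, 12, 13, 0, 2] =(0 15 2 3 10 7 1 8 14)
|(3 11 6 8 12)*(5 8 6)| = |(3 11 5 8 12)| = 5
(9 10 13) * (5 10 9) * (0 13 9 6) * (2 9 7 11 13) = (0 2 9 6)(5 10 7 11 13) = [2, 1, 9, 3, 4, 10, 0, 11, 8, 6, 7, 13, 12, 5]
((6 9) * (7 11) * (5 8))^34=(11)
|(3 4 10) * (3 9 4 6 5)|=|(3 6 5)(4 10 9)|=3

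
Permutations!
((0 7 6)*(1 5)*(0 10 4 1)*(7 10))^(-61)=(0 5 1 4 10)(6 7)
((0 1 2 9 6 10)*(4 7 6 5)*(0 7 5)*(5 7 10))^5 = ((10)(0 1 2 9)(4 7 6 5))^5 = (10)(0 1 2 9)(4 7 6 5)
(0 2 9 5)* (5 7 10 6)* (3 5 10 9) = (0 2 3 5)(6 10)(7 9) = [2, 1, 3, 5, 4, 0, 10, 9, 8, 7, 6]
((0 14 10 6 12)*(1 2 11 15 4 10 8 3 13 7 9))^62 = (0 8 13 9 2 15 10 12 14 3 7 1 11 4 6) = ((0 14 8 3 13 7 9 1 2 11 15 4 10 6 12))^62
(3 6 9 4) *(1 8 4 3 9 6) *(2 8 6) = (1 6 2 8 4 9 3) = [0, 6, 8, 1, 9, 5, 2, 7, 4, 3]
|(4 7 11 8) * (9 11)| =5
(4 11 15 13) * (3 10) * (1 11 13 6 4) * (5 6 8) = (1 11 15 8 5 6 4 13)(3 10) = [0, 11, 2, 10, 13, 6, 4, 7, 5, 9, 3, 15, 12, 1, 14, 8]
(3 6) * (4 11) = (3 6)(4 11) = [0, 1, 2, 6, 11, 5, 3, 7, 8, 9, 10, 4]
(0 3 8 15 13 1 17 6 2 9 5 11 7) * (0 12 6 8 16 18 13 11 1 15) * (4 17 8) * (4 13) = (0 3 16 18 4 17 13 15 11 7 12 6 2 9 5 1 8) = [3, 8, 9, 16, 17, 1, 2, 12, 0, 5, 10, 7, 6, 15, 14, 11, 18, 13, 4]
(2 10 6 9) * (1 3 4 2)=(1 3 4 2 10 6 9)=[0, 3, 10, 4, 2, 5, 9, 7, 8, 1, 6]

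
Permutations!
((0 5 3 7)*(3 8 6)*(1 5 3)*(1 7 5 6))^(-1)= (0 7 6 1 8 5 3)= ((0 3 5 8 1 6 7))^(-1)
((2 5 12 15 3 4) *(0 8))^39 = ((0 8)(2 5 12 15 3 4))^39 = (0 8)(2 15)(3 5)(4 12)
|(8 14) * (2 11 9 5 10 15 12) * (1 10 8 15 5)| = 10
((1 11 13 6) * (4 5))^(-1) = (1 6 13 11)(4 5)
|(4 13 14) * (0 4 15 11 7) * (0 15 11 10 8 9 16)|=11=|(0 4 13 14 11 7 15 10 8 9 16)|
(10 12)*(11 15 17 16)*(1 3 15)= (1 3 15 17 16 11)(10 12)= [0, 3, 2, 15, 4, 5, 6, 7, 8, 9, 12, 1, 10, 13, 14, 17, 11, 16]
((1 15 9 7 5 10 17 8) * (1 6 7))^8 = ((1 15 9)(5 10 17 8 6 7))^8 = (1 9 15)(5 17 6)(7 10 8)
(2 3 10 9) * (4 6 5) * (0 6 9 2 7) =(0 6 5 4 9 7)(2 3 10) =[6, 1, 3, 10, 9, 4, 5, 0, 8, 7, 2]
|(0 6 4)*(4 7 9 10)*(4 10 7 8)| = 4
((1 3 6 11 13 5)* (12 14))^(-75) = ((1 3 6 11 13 5)(12 14))^(-75) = (1 11)(3 13)(5 6)(12 14)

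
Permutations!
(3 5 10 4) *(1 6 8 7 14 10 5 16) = [0, 6, 2, 16, 3, 5, 8, 14, 7, 9, 4, 11, 12, 13, 10, 15, 1] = (1 6 8 7 14 10 4 3 16)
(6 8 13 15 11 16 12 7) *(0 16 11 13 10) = (0 16 12 7 6 8 10)(13 15) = [16, 1, 2, 3, 4, 5, 8, 6, 10, 9, 0, 11, 7, 15, 14, 13, 12]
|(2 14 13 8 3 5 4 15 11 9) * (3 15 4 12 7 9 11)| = 10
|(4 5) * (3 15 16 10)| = |(3 15 16 10)(4 5)| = 4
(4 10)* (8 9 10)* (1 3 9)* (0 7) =(0 7)(1 3 9 10 4 8) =[7, 3, 2, 9, 8, 5, 6, 0, 1, 10, 4]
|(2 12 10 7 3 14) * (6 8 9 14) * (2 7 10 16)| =6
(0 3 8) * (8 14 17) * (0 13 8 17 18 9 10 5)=(0 3 14 18 9 10 5)(8 13)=[3, 1, 2, 14, 4, 0, 6, 7, 13, 10, 5, 11, 12, 8, 18, 15, 16, 17, 9]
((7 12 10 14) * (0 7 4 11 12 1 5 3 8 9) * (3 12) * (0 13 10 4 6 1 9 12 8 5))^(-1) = (0 1 6 14 10 13 9 7)(3 11 4 12 8 5)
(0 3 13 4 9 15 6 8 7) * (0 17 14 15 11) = [3, 1, 2, 13, 9, 5, 8, 17, 7, 11, 10, 0, 12, 4, 15, 6, 16, 14] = (0 3 13 4 9 11)(6 8 7 17 14 15)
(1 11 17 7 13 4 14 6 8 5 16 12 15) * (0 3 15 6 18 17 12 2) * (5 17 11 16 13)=(0 3 15 1 16 2)(4 14 18 11 12 6 8 17 7 5 13)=[3, 16, 0, 15, 14, 13, 8, 5, 17, 9, 10, 12, 6, 4, 18, 1, 2, 7, 11]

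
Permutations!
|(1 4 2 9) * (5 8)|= 4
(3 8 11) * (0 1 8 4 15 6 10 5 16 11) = [1, 8, 2, 4, 15, 16, 10, 7, 0, 9, 5, 3, 12, 13, 14, 6, 11] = (0 1 8)(3 4 15 6 10 5 16 11)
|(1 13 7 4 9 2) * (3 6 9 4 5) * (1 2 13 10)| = |(1 10)(3 6 9 13 7 5)| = 6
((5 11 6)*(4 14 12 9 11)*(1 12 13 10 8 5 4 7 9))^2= ((1 12)(4 14 13 10 8 5 7 9 11 6))^2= (4 13 8 7 11)(5 9 6 14 10)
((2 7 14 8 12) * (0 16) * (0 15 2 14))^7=(0 15 7 16 2)(8 12 14)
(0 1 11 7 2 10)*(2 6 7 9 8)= (0 1 11 9 8 2 10)(6 7)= [1, 11, 10, 3, 4, 5, 7, 6, 2, 8, 0, 9]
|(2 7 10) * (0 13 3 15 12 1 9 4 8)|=9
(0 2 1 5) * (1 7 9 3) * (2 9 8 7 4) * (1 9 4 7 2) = (0 4 1 5)(2 7 8)(3 9) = [4, 5, 7, 9, 1, 0, 6, 8, 2, 3]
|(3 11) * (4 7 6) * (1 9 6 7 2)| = 10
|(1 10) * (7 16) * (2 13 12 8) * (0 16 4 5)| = 20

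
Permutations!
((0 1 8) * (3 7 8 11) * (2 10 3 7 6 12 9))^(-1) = (0 8 7 11 1)(2 9 12 6 3 10)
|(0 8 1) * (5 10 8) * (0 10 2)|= |(0 5 2)(1 10 8)|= 3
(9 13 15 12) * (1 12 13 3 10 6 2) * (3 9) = (1 12 3 10 6 2)(13 15) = [0, 12, 1, 10, 4, 5, 2, 7, 8, 9, 6, 11, 3, 15, 14, 13]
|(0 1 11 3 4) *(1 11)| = |(0 11 3 4)| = 4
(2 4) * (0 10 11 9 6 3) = (0 10 11 9 6 3)(2 4) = [10, 1, 4, 0, 2, 5, 3, 7, 8, 6, 11, 9]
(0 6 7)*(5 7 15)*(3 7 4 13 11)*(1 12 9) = [6, 12, 2, 7, 13, 4, 15, 0, 8, 1, 10, 3, 9, 11, 14, 5] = (0 6 15 5 4 13 11 3 7)(1 12 9)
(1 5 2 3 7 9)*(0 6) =(0 6)(1 5 2 3 7 9) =[6, 5, 3, 7, 4, 2, 0, 9, 8, 1]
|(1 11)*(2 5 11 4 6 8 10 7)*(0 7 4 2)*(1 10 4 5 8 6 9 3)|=6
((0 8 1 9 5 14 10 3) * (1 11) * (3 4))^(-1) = ((0 8 11 1 9 5 14 10 4 3))^(-1) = (0 3 4 10 14 5 9 1 11 8)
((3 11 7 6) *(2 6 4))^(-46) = (2 3 7)(4 6 11)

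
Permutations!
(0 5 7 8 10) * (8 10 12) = [5, 1, 2, 3, 4, 7, 6, 10, 12, 9, 0, 11, 8] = (0 5 7 10)(8 12)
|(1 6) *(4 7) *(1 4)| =4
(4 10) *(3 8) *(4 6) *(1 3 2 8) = (1 3)(2 8)(4 10 6) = [0, 3, 8, 1, 10, 5, 4, 7, 2, 9, 6]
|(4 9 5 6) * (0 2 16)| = |(0 2 16)(4 9 5 6)| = 12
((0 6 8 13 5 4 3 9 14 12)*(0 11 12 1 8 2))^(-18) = (1 9 4 13)(3 5 8 14)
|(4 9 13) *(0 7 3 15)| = 12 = |(0 7 3 15)(4 9 13)|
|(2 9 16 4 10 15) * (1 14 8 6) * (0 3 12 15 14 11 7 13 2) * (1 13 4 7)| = |(0 3 12 15)(1 11)(2 9 16 7 4 10 14 8 6 13)| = 20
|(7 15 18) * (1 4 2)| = |(1 4 2)(7 15 18)| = 3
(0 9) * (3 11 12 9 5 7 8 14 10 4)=(0 5 7 8 14 10 4 3 11 12 9)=[5, 1, 2, 11, 3, 7, 6, 8, 14, 0, 4, 12, 9, 13, 10]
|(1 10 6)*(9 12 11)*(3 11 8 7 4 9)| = |(1 10 6)(3 11)(4 9 12 8 7)| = 30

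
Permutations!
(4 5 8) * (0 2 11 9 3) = (0 2 11 9 3)(4 5 8) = [2, 1, 11, 0, 5, 8, 6, 7, 4, 3, 10, 9]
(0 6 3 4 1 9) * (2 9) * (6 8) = (0 8 6 3 4 1 2 9) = [8, 2, 9, 4, 1, 5, 3, 7, 6, 0]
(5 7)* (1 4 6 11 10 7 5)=[0, 4, 2, 3, 6, 5, 11, 1, 8, 9, 7, 10]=(1 4 6 11 10 7)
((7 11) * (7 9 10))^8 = (11)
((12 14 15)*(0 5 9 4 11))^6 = (15)(0 5 9 4 11)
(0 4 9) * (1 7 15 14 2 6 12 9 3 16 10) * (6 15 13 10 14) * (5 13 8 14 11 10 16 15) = [4, 7, 5, 15, 3, 13, 12, 8, 14, 0, 1, 10, 9, 16, 2, 6, 11] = (0 4 3 15 6 12 9)(1 7 8 14 2 5 13 16 11 10)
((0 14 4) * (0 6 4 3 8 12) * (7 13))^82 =(0 3 12 14 8)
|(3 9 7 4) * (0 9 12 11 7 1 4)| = 8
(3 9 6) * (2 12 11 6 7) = (2 12 11 6 3 9 7) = [0, 1, 12, 9, 4, 5, 3, 2, 8, 7, 10, 6, 11]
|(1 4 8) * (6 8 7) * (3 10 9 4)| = |(1 3 10 9 4 7 6 8)| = 8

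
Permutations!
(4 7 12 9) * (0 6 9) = (0 6 9 4 7 12) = [6, 1, 2, 3, 7, 5, 9, 12, 8, 4, 10, 11, 0]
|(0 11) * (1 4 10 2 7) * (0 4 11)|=|(1 11 4 10 2 7)|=6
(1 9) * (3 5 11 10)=(1 9)(3 5 11 10)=[0, 9, 2, 5, 4, 11, 6, 7, 8, 1, 3, 10]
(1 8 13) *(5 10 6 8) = (1 5 10 6 8 13) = [0, 5, 2, 3, 4, 10, 8, 7, 13, 9, 6, 11, 12, 1]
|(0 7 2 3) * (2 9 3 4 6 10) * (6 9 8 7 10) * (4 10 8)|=|(0 8 7 4 9 3)(2 10)|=6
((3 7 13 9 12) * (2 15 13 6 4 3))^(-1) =((2 15 13 9 12)(3 7 6 4))^(-1) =(2 12 9 13 15)(3 4 6 7)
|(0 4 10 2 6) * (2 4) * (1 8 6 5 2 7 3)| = |(0 7 3 1 8 6)(2 5)(4 10)| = 6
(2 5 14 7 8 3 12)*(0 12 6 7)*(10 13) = (0 12 2 5 14)(3 6 7 8)(10 13) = [12, 1, 5, 6, 4, 14, 7, 8, 3, 9, 13, 11, 2, 10, 0]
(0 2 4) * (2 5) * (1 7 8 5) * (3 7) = (0 1 3 7 8 5 2 4) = [1, 3, 4, 7, 0, 2, 6, 8, 5]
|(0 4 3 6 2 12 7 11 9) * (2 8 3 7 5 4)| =|(0 2 12 5 4 7 11 9)(3 6 8)| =24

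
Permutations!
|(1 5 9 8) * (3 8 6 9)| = 4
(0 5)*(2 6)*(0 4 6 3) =(0 5 4 6 2 3) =[5, 1, 3, 0, 6, 4, 2]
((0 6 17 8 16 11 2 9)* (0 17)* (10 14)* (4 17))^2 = (2 4 8 11 9 17 16)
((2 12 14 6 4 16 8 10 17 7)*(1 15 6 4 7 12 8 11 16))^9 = ((1 15 6 7 2 8 10 17 12 14 4)(11 16))^9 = (1 14 17 8 7 15 4 12 10 2 6)(11 16)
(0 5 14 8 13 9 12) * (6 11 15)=(0 5 14 8 13 9 12)(6 11 15)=[5, 1, 2, 3, 4, 14, 11, 7, 13, 12, 10, 15, 0, 9, 8, 6]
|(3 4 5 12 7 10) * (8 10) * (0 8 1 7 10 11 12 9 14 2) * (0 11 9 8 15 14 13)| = 26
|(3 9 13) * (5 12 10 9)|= |(3 5 12 10 9 13)|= 6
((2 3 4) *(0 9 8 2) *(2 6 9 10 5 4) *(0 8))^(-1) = ((0 10 5 4 8 6 9)(2 3))^(-1) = (0 9 6 8 4 5 10)(2 3)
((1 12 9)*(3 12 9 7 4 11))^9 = ((1 9)(3 12 7 4 11))^9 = (1 9)(3 11 4 7 12)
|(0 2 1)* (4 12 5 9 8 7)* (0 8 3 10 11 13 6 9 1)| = |(0 2)(1 8 7 4 12 5)(3 10 11 13 6 9)| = 6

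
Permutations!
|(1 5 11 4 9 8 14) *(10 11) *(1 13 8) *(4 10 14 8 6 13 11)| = 14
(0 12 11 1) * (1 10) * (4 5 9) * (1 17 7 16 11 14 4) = (0 12 14 4 5 9 1)(7 16 11 10 17) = [12, 0, 2, 3, 5, 9, 6, 16, 8, 1, 17, 10, 14, 13, 4, 15, 11, 7]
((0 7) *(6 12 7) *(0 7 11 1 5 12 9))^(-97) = (0 9 6)(1 11 12 5)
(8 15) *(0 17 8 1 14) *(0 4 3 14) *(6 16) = (0 17 8 15 1)(3 14 4)(6 16) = [17, 0, 2, 14, 3, 5, 16, 7, 15, 9, 10, 11, 12, 13, 4, 1, 6, 8]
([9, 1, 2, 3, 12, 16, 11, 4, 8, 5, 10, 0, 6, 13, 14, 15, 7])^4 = (0 7 11 16 6 5 12 9 4)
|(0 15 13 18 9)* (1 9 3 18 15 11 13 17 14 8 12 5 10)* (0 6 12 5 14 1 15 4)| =|(0 11 13 4)(1 9 6 12 14 8 5 10 15 17)(3 18)| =20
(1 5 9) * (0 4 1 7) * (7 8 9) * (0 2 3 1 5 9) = (0 4 5 7 2 3 1 9 8) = [4, 9, 3, 1, 5, 7, 6, 2, 0, 8]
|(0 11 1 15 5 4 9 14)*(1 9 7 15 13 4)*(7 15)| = |(0 11 9 14)(1 13 4 15 5)| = 20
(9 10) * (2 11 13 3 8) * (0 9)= (0 9 10)(2 11 13 3 8)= [9, 1, 11, 8, 4, 5, 6, 7, 2, 10, 0, 13, 12, 3]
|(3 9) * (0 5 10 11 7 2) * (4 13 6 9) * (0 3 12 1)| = 13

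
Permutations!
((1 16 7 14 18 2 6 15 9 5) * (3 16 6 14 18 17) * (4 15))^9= (1 15)(2 17 16 18 14 3 7)(4 5)(6 9)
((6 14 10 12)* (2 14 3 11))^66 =((2 14 10 12 6 3 11))^66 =(2 12 11 10 3 14 6)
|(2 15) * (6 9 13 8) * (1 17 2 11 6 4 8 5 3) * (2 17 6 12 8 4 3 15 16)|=|(17)(1 6 9 13 5 15 11 12 8 3)(2 16)|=10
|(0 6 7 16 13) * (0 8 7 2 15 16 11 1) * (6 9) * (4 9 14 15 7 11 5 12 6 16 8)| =|(0 14 15 8 11 1)(2 7 5 12 6)(4 9 16 13)| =60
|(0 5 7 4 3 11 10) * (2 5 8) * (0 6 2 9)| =24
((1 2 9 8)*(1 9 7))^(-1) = (1 7 2)(8 9)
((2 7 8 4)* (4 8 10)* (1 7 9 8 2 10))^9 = (1 7)(4 10)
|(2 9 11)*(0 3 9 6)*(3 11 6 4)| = |(0 11 2 4 3 9 6)| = 7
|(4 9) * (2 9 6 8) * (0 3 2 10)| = 8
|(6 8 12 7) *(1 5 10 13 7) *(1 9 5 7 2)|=10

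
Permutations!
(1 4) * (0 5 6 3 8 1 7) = (0 5 6 3 8 1 4 7) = [5, 4, 2, 8, 7, 6, 3, 0, 1]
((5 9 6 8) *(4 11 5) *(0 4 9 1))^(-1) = (0 1 5 11 4)(6 9 8)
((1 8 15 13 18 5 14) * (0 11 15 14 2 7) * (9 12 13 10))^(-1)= (0 7 2 5 18 13 12 9 10 15 11)(1 14 8)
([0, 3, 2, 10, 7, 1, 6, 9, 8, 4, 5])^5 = [0, 3, 2, 10, 9, 1, 6, 4, 8, 7, 5]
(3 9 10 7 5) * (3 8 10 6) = [0, 1, 2, 9, 4, 8, 3, 5, 10, 6, 7] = (3 9 6)(5 8 10 7)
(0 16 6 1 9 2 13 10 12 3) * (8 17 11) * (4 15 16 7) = (0 7 4 15 16 6 1 9 2 13 10 12 3)(8 17 11) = [7, 9, 13, 0, 15, 5, 1, 4, 17, 2, 12, 8, 3, 10, 14, 16, 6, 11]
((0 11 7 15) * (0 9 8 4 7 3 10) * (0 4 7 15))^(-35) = ((0 11 3 10 4 15 9 8 7))^(-35) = (0 11 3 10 4 15 9 8 7)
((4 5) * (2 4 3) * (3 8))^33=((2 4 5 8 3))^33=(2 8 4 3 5)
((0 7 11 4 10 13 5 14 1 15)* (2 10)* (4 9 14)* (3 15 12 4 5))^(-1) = (0 15 3 13 10 2 4 12 1 14 9 11 7)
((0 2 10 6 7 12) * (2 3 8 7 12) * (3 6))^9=((0 6 12)(2 10 3 8 7))^9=(12)(2 7 8 3 10)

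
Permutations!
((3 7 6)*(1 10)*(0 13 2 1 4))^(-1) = ((0 13 2 1 10 4)(3 7 6))^(-1) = (0 4 10 1 2 13)(3 6 7)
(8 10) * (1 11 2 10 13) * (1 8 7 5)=[0, 11, 10, 3, 4, 1, 6, 5, 13, 9, 7, 2, 12, 8]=(1 11 2 10 7 5)(8 13)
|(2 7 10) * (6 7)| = 4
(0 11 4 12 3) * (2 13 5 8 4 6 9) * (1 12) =(0 11 6 9 2 13 5 8 4 1 12 3) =[11, 12, 13, 0, 1, 8, 9, 7, 4, 2, 10, 6, 3, 5]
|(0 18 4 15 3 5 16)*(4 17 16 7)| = |(0 18 17 16)(3 5 7 4 15)| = 20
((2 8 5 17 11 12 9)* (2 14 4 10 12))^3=((2 8 5 17 11)(4 10 12 9 14))^3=(2 17 8 11 5)(4 9 10 14 12)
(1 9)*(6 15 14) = (1 9)(6 15 14) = [0, 9, 2, 3, 4, 5, 15, 7, 8, 1, 10, 11, 12, 13, 6, 14]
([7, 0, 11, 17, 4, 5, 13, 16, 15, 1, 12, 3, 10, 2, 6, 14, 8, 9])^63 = (0 13)(1 6)(2 7)(3 8)(9 14)(10 12)(11 16)(15 17)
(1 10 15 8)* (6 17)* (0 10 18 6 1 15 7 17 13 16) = [10, 18, 2, 3, 4, 5, 13, 17, 15, 9, 7, 11, 12, 16, 14, 8, 0, 1, 6] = (0 10 7 17 1 18 6 13 16)(8 15)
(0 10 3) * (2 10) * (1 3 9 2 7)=(0 7 1 3)(2 10 9)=[7, 3, 10, 0, 4, 5, 6, 1, 8, 2, 9]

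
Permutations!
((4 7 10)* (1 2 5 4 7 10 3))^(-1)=((1 2 5 4 10 7 3))^(-1)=(1 3 7 10 4 5 2)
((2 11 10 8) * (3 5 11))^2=(2 5 10)(3 11 8)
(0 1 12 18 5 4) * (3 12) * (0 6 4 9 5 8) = [1, 3, 2, 12, 6, 9, 4, 7, 0, 5, 10, 11, 18, 13, 14, 15, 16, 17, 8] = (0 1 3 12 18 8)(4 6)(5 9)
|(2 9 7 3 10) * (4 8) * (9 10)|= 6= |(2 10)(3 9 7)(4 8)|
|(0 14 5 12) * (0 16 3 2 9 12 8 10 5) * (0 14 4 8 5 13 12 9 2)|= 8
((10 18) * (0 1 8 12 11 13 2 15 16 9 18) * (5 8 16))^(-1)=(0 10 18 9 16 1)(2 13 11 12 8 5 15)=((0 1 16 9 18 10)(2 15 5 8 12 11 13))^(-1)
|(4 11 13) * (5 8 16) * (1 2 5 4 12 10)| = 10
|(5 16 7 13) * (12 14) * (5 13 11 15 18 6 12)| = 9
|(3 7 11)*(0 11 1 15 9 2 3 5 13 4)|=30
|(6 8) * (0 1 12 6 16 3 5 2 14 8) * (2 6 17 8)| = |(0 1 12 17 8 16 3 5 6)(2 14)| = 18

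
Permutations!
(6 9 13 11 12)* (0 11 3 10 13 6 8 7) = (0 11 12 8 7)(3 10 13)(6 9) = [11, 1, 2, 10, 4, 5, 9, 0, 7, 6, 13, 12, 8, 3]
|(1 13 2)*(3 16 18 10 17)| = 15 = |(1 13 2)(3 16 18 10 17)|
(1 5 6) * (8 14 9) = (1 5 6)(8 14 9) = [0, 5, 2, 3, 4, 6, 1, 7, 14, 8, 10, 11, 12, 13, 9]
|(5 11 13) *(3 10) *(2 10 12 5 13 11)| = |(13)(2 10 3 12 5)| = 5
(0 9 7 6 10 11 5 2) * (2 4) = (0 9 7 6 10 11 5 4 2) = [9, 1, 0, 3, 2, 4, 10, 6, 8, 7, 11, 5]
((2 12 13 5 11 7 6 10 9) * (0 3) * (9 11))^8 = (2 5 12 9 13)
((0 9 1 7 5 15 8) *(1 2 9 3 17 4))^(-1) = ((0 3 17 4 1 7 5 15 8)(2 9))^(-1) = (0 8 15 5 7 1 4 17 3)(2 9)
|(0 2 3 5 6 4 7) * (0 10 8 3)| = |(0 2)(3 5 6 4 7 10 8)| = 14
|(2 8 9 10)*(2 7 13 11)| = |(2 8 9 10 7 13 11)| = 7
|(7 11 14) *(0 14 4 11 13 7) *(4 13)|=4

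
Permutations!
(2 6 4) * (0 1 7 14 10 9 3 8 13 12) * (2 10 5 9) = (0 1 7 14 5 9 3 8 13 12)(2 6 4 10) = [1, 7, 6, 8, 10, 9, 4, 14, 13, 3, 2, 11, 0, 12, 5]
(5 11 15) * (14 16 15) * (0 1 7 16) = [1, 7, 2, 3, 4, 11, 6, 16, 8, 9, 10, 14, 12, 13, 0, 5, 15] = (0 1 7 16 15 5 11 14)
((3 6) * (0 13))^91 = (0 13)(3 6)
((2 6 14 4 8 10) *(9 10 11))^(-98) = (2 9 8 14)(4 6 10 11)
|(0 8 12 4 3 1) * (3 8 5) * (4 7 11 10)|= |(0 5 3 1)(4 8 12 7 11 10)|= 12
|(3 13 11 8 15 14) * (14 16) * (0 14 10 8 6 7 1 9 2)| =|(0 14 3 13 11 6 7 1 9 2)(8 15 16 10)| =20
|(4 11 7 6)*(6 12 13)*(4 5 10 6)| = |(4 11 7 12 13)(5 10 6)| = 15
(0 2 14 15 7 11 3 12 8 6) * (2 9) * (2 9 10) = (0 10 2 14 15 7 11 3 12 8 6) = [10, 1, 14, 12, 4, 5, 0, 11, 6, 9, 2, 3, 8, 13, 15, 7]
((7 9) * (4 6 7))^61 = (4 6 7 9)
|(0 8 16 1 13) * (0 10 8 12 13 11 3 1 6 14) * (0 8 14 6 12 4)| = |(0 4)(1 11 3)(8 16 12 13 10 14)| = 6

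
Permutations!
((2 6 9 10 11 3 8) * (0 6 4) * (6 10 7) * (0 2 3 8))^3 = (0 8 10 3 11)(2 4)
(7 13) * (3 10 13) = (3 10 13 7) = [0, 1, 2, 10, 4, 5, 6, 3, 8, 9, 13, 11, 12, 7]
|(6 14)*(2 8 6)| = |(2 8 6 14)| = 4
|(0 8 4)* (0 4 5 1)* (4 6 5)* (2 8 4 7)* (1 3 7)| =9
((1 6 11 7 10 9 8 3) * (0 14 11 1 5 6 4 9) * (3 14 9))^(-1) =(0 10 7 11 14 8 9)(1 6 5 3 4)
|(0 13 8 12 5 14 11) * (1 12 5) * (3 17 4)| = 6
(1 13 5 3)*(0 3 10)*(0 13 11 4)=(0 3 1 11 4)(5 10 13)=[3, 11, 2, 1, 0, 10, 6, 7, 8, 9, 13, 4, 12, 5]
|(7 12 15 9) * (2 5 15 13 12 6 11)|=14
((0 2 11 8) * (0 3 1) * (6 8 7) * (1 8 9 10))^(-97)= (0 1 10 9 6 7 11 2)(3 8)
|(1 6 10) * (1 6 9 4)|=|(1 9 4)(6 10)|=6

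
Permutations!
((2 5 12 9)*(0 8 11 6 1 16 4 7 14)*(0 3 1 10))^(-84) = (16)(0 8 11 6 10)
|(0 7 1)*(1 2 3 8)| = 6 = |(0 7 2 3 8 1)|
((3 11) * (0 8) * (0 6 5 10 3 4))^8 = ((0 8 6 5 10 3 11 4))^8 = (11)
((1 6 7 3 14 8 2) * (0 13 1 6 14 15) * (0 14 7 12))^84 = (0 8 7 12 14 1 6 15 13 2 3) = ((0 13 1 7 3 15 14 8 2 6 12))^84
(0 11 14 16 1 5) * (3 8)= [11, 5, 2, 8, 4, 0, 6, 7, 3, 9, 10, 14, 12, 13, 16, 15, 1]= (0 11 14 16 1 5)(3 8)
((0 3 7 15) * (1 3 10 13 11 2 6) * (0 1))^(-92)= (15)(0 2 13)(6 11 10)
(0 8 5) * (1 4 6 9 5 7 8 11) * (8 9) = (0 11 1 4 6 8 7 9 5) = [11, 4, 2, 3, 6, 0, 8, 9, 7, 5, 10, 1]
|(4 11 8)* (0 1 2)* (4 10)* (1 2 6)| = 4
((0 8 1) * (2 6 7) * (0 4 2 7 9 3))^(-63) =(0 8 1 4 2 6 9 3)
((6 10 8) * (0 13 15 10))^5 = ((0 13 15 10 8 6))^5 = (0 6 8 10 15 13)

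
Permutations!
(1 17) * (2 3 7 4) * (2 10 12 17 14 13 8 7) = (1 14 13 8 7 4 10 12 17)(2 3) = [0, 14, 3, 2, 10, 5, 6, 4, 7, 9, 12, 11, 17, 8, 13, 15, 16, 1]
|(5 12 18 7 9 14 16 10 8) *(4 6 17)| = |(4 6 17)(5 12 18 7 9 14 16 10 8)| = 9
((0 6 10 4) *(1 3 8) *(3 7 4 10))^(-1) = ((10)(0 6 3 8 1 7 4))^(-1) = (10)(0 4 7 1 8 3 6)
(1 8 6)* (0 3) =(0 3)(1 8 6) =[3, 8, 2, 0, 4, 5, 1, 7, 6]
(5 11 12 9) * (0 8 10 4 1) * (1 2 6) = (0 8 10 4 2 6 1)(5 11 12 9) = [8, 0, 6, 3, 2, 11, 1, 7, 10, 5, 4, 12, 9]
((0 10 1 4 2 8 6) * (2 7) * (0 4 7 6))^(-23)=(0 10 1 7 2 8)(4 6)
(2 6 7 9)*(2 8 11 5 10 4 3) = (2 6 7 9 8 11 5 10 4 3) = [0, 1, 6, 2, 3, 10, 7, 9, 11, 8, 4, 5]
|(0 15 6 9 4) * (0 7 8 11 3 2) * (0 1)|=11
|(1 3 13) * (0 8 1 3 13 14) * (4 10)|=6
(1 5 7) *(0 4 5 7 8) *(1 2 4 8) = (0 8)(1 7 2 4 5) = [8, 7, 4, 3, 5, 1, 6, 2, 0]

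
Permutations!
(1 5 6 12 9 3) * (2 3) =(1 5 6 12 9 2 3) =[0, 5, 3, 1, 4, 6, 12, 7, 8, 2, 10, 11, 9]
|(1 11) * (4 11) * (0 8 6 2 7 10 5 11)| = 10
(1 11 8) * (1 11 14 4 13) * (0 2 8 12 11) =(0 2 8)(1 14 4 13)(11 12) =[2, 14, 8, 3, 13, 5, 6, 7, 0, 9, 10, 12, 11, 1, 4]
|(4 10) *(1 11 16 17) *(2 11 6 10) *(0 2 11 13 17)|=|(0 2 13 17 1 6 10 4 11 16)|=10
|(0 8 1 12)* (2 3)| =|(0 8 1 12)(2 3)| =4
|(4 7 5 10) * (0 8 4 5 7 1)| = 4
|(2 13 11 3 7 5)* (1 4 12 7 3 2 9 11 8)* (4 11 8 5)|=|(1 11 2 13 5 9 8)(4 12 7)|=21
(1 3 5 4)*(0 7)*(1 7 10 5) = [10, 3, 2, 1, 7, 4, 6, 0, 8, 9, 5] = (0 10 5 4 7)(1 3)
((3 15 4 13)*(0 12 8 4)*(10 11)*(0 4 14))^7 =(0 14 8 12)(3 13 4 15)(10 11)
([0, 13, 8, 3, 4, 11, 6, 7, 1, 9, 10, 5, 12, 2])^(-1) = [0, 8, 13, 3, 4, 11, 6, 7, 2, 9, 10, 5, 12, 1]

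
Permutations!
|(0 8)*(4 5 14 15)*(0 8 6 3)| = 12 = |(0 6 3)(4 5 14 15)|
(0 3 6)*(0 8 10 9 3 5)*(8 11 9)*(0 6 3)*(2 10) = [5, 1, 10, 3, 4, 6, 11, 7, 2, 0, 8, 9] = (0 5 6 11 9)(2 10 8)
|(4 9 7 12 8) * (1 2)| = 10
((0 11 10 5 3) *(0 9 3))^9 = ((0 11 10 5)(3 9))^9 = (0 11 10 5)(3 9)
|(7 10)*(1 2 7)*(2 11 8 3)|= |(1 11 8 3 2 7 10)|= 7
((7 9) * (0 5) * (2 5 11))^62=((0 11 2 5)(7 9))^62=(0 2)(5 11)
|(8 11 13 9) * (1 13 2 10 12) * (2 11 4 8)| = 6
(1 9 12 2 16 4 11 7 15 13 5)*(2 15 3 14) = (1 9 12 15 13 5)(2 16 4 11 7 3 14) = [0, 9, 16, 14, 11, 1, 6, 3, 8, 12, 10, 7, 15, 5, 2, 13, 4]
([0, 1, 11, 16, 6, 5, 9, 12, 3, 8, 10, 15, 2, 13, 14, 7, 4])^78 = (16)(2 7 11 12 15)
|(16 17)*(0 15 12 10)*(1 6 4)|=|(0 15 12 10)(1 6 4)(16 17)|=12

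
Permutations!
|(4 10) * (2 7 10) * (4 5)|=|(2 7 10 5 4)|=5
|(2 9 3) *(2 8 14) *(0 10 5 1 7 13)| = 30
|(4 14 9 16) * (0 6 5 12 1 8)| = 12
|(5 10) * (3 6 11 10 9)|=6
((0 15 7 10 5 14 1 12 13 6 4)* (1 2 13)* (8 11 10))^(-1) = (0 4 6 13 2 14 5 10 11 8 7 15)(1 12)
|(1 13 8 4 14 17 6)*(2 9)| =|(1 13 8 4 14 17 6)(2 9)| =14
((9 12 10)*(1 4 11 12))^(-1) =(1 9 10 12 11 4)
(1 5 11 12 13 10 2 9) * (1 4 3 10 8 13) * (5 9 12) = (1 9 4 3 10 2 12)(5 11)(8 13) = [0, 9, 12, 10, 3, 11, 6, 7, 13, 4, 2, 5, 1, 8]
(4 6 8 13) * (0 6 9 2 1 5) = (0 6 8 13 4 9 2 1 5) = [6, 5, 1, 3, 9, 0, 8, 7, 13, 2, 10, 11, 12, 4]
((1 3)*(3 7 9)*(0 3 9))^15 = (9)(0 7 1 3)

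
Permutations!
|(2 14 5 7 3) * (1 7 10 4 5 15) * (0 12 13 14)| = |(0 12 13 14 15 1 7 3 2)(4 5 10)| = 9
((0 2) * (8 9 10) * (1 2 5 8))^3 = ((0 5 8 9 10 1 2))^3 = (0 9 2 8 1 5 10)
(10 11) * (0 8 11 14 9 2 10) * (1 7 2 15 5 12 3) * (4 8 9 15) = [9, 7, 10, 1, 8, 12, 6, 2, 11, 4, 14, 0, 3, 13, 15, 5] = (0 9 4 8 11)(1 7 2 10 14 15 5 12 3)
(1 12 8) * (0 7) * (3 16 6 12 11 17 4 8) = (0 7)(1 11 17 4 8)(3 16 6 12) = [7, 11, 2, 16, 8, 5, 12, 0, 1, 9, 10, 17, 3, 13, 14, 15, 6, 4]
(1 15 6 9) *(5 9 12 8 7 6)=(1 15 5 9)(6 12 8 7)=[0, 15, 2, 3, 4, 9, 12, 6, 7, 1, 10, 11, 8, 13, 14, 5]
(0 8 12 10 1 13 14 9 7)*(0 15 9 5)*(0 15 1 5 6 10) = (0 8 12)(1 13 14 6 10 5 15 9 7) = [8, 13, 2, 3, 4, 15, 10, 1, 12, 7, 5, 11, 0, 14, 6, 9]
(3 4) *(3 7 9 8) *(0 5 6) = (0 5 6)(3 4 7 9 8) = [5, 1, 2, 4, 7, 6, 0, 9, 3, 8]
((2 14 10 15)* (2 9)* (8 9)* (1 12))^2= (2 10 8)(9 14 15)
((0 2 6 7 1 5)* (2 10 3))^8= (10)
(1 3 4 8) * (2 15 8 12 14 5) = (1 3 4 12 14 5 2 15 8) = [0, 3, 15, 4, 12, 2, 6, 7, 1, 9, 10, 11, 14, 13, 5, 8]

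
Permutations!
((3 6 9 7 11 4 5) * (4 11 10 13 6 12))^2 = (3 4)(5 12)(6 7 13 9 10) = ((3 12 4 5)(6 9 7 10 13))^2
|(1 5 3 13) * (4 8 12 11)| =|(1 5 3 13)(4 8 12 11)| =4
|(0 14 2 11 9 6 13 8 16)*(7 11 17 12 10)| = |(0 14 2 17 12 10 7 11 9 6 13 8 16)| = 13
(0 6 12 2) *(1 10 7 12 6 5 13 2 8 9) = (0 5 13 2)(1 10 7 12 8 9) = [5, 10, 0, 3, 4, 13, 6, 12, 9, 1, 7, 11, 8, 2]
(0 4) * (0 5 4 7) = [7, 1, 2, 3, 5, 4, 6, 0] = (0 7)(4 5)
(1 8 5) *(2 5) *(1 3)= [0, 8, 5, 1, 4, 3, 6, 7, 2]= (1 8 2 5 3)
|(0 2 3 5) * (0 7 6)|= |(0 2 3 5 7 6)|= 6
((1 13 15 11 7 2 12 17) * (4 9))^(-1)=((1 13 15 11 7 2 12 17)(4 9))^(-1)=(1 17 12 2 7 11 15 13)(4 9)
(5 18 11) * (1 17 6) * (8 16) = (1 17 6)(5 18 11)(8 16) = [0, 17, 2, 3, 4, 18, 1, 7, 16, 9, 10, 5, 12, 13, 14, 15, 8, 6, 11]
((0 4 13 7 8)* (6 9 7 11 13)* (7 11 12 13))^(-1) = ((0 4 6 9 11 7 8)(12 13))^(-1) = (0 8 7 11 9 6 4)(12 13)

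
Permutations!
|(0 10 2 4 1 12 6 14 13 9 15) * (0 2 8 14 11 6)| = |(0 10 8 14 13 9 15 2 4 1 12)(6 11)| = 22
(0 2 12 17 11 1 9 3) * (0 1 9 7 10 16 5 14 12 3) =[2, 7, 3, 1, 4, 14, 6, 10, 8, 0, 16, 9, 17, 13, 12, 15, 5, 11] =(0 2 3 1 7 10 16 5 14 12 17 11 9)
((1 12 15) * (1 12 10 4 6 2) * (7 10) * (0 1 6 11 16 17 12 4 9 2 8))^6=(17)(0 6 9 7)(1 8 2 10)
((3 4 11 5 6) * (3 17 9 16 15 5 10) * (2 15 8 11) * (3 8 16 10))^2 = (2 5 17 10 11 4 15 6 9 8 3)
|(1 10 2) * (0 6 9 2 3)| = |(0 6 9 2 1 10 3)| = 7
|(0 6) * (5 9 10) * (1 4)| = |(0 6)(1 4)(5 9 10)| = 6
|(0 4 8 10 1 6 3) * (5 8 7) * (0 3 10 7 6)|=|(0 4 6 10 1)(5 8 7)|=15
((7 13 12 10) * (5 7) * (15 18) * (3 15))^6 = (18)(5 7 13 12 10)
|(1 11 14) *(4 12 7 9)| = 12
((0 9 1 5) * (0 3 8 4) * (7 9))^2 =((0 7 9 1 5 3 8 4))^2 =(0 9 5 8)(1 3 4 7)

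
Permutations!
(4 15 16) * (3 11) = (3 11)(4 15 16) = [0, 1, 2, 11, 15, 5, 6, 7, 8, 9, 10, 3, 12, 13, 14, 16, 4]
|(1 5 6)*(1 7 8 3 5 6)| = 6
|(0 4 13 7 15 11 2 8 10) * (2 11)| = |(0 4 13 7 15 2 8 10)| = 8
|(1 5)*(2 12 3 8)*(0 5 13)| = 4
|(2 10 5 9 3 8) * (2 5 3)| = 6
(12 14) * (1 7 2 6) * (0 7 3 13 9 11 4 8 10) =(0 7 2 6 1 3 13 9 11 4 8 10)(12 14) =[7, 3, 6, 13, 8, 5, 1, 2, 10, 11, 0, 4, 14, 9, 12]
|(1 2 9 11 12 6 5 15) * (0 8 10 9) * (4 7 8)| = 13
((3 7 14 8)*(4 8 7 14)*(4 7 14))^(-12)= ((14)(3 4 8))^(-12)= (14)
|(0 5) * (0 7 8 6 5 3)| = |(0 3)(5 7 8 6)| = 4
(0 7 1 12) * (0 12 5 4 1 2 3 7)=(12)(1 5 4)(2 3 7)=[0, 5, 3, 7, 1, 4, 6, 2, 8, 9, 10, 11, 12]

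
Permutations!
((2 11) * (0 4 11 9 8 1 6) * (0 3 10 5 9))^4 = (11)(1 5 6 9 3 8 10)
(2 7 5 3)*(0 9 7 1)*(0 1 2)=(0 9 7 5 3)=[9, 1, 2, 0, 4, 3, 6, 5, 8, 7]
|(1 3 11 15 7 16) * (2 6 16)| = |(1 3 11 15 7 2 6 16)| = 8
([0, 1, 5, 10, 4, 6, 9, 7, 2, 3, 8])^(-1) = (2 8 10 3 9 6 5)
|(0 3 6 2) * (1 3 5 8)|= |(0 5 8 1 3 6 2)|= 7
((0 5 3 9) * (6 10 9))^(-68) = (0 10 3)(5 9 6)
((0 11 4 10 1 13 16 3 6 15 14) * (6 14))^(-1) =((0 11 4 10 1 13 16 3 14)(6 15))^(-1) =(0 14 3 16 13 1 10 4 11)(6 15)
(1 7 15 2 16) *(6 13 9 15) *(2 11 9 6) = (1 7 2 16)(6 13)(9 15 11) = [0, 7, 16, 3, 4, 5, 13, 2, 8, 15, 10, 9, 12, 6, 14, 11, 1]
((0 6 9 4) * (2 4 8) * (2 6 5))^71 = (0 4 2 5)(6 8 9)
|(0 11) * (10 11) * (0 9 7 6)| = 6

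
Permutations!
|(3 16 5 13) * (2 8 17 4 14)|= |(2 8 17 4 14)(3 16 5 13)|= 20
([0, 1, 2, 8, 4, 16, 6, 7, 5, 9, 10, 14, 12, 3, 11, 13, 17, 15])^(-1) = (3 13 15 17 16 5 8)(11 14)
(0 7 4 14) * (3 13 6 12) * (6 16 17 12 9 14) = (0 7 4 6 9 14)(3 13 16 17 12) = [7, 1, 2, 13, 6, 5, 9, 4, 8, 14, 10, 11, 3, 16, 0, 15, 17, 12]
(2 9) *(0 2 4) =[2, 1, 9, 3, 0, 5, 6, 7, 8, 4] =(0 2 9 4)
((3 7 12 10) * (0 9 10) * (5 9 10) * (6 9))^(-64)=((0 10 3 7 12)(5 6 9))^(-64)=(0 10 3 7 12)(5 9 6)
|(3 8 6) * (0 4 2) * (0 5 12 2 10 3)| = 6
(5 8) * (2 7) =[0, 1, 7, 3, 4, 8, 6, 2, 5] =(2 7)(5 8)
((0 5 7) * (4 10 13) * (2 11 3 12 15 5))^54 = ((0 2 11 3 12 15 5 7)(4 10 13))^54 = (0 5 12 11)(2 7 15 3)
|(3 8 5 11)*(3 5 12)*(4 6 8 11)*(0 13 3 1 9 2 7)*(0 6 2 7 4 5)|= |(0 13 3 11)(1 9 7 6 8 12)(2 4)|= 12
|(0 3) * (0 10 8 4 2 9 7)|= |(0 3 10 8 4 2 9 7)|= 8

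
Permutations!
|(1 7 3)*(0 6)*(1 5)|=|(0 6)(1 7 3 5)|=4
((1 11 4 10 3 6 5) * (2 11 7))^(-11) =((1 7 2 11 4 10 3 6 5))^(-11) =(1 6 10 11 7 5 3 4 2)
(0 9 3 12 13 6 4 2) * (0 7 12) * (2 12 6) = (0 9 3)(2 7 6 4 12 13) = [9, 1, 7, 0, 12, 5, 4, 6, 8, 3, 10, 11, 13, 2]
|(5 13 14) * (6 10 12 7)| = 12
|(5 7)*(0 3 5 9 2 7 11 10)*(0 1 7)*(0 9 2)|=|(0 3 5 11 10 1 7 2 9)|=9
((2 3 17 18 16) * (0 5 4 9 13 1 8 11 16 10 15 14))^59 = (0 17 8 5 18 11 4 10 16 9 15 2 13 14 3 1) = ((0 5 4 9 13 1 8 11 16 2 3 17 18 10 15 14))^59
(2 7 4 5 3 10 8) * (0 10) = (0 10 8 2 7 4 5 3) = [10, 1, 7, 0, 5, 3, 6, 4, 2, 9, 8]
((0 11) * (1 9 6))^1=(0 11)(1 9 6)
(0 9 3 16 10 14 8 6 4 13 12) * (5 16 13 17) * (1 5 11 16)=(0 9 3 13 12)(1 5)(4 17 11 16 10 14 8 6)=[9, 5, 2, 13, 17, 1, 4, 7, 6, 3, 14, 16, 0, 12, 8, 15, 10, 11]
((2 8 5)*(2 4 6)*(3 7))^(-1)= (2 6 4 5 8)(3 7)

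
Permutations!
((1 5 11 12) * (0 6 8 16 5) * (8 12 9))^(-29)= (0 1 12 6)(5 11 9 8 16)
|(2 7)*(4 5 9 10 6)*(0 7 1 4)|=9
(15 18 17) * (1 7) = (1 7)(15 18 17) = [0, 7, 2, 3, 4, 5, 6, 1, 8, 9, 10, 11, 12, 13, 14, 18, 16, 15, 17]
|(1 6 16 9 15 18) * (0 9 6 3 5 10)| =8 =|(0 9 15 18 1 3 5 10)(6 16)|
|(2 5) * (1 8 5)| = |(1 8 5 2)| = 4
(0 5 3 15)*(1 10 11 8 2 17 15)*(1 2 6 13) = (0 5 3 2 17 15)(1 10 11 8 6 13) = [5, 10, 17, 2, 4, 3, 13, 7, 6, 9, 11, 8, 12, 1, 14, 0, 16, 15]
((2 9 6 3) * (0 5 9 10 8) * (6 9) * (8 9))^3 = ((0 5 6 3 2 10 9 8))^3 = (0 3 9 5 2 8 6 10)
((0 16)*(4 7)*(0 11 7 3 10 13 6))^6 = (0 10 7)(3 11 6)(4 16 13)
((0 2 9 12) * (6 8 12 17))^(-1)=(0 12 8 6 17 9 2)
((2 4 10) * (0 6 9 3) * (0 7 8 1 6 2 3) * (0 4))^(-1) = ((0 2)(1 6 9 4 10 3 7 8))^(-1) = (0 2)(1 8 7 3 10 4 9 6)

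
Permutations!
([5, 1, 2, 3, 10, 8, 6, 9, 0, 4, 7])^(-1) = (0 8 5)(4 9 7 10)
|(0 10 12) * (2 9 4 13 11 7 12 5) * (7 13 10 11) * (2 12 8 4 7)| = 11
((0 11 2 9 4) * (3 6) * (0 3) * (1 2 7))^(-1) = ((0 11 7 1 2 9 4 3 6))^(-1) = (0 6 3 4 9 2 1 7 11)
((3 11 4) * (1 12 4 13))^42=(13)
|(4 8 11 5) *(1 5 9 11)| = 4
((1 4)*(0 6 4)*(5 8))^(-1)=(0 1 4 6)(5 8)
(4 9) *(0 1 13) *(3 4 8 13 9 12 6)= (0 1 9 8 13)(3 4 12 6)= [1, 9, 2, 4, 12, 5, 3, 7, 13, 8, 10, 11, 6, 0]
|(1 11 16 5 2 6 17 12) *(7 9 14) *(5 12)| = |(1 11 16 12)(2 6 17 5)(7 9 14)| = 12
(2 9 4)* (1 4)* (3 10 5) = (1 4 2 9)(3 10 5) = [0, 4, 9, 10, 2, 3, 6, 7, 8, 1, 5]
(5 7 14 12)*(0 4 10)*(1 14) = (0 4 10)(1 14 12 5 7) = [4, 14, 2, 3, 10, 7, 6, 1, 8, 9, 0, 11, 5, 13, 12]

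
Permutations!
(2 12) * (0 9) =(0 9)(2 12) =[9, 1, 12, 3, 4, 5, 6, 7, 8, 0, 10, 11, 2]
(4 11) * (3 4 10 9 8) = (3 4 11 10 9 8) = [0, 1, 2, 4, 11, 5, 6, 7, 3, 8, 9, 10]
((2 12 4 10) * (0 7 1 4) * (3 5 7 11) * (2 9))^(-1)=((0 11 3 5 7 1 4 10 9 2 12))^(-1)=(0 12 2 9 10 4 1 7 5 3 11)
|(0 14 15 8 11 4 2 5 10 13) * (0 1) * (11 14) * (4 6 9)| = 30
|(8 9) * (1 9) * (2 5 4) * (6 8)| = 12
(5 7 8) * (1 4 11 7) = [0, 4, 2, 3, 11, 1, 6, 8, 5, 9, 10, 7] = (1 4 11 7 8 5)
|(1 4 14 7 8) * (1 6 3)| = 7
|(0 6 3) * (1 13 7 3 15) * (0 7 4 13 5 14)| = 6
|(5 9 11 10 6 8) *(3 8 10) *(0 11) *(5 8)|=10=|(0 11 3 5 9)(6 10)|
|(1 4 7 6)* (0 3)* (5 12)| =4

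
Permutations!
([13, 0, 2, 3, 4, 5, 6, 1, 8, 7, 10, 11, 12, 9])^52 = [9, 13, 2, 3, 4, 5, 6, 0, 8, 1, 10, 11, 12, 7]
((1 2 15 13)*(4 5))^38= ((1 2 15 13)(4 5))^38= (1 15)(2 13)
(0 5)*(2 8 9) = (0 5)(2 8 9) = [5, 1, 8, 3, 4, 0, 6, 7, 9, 2]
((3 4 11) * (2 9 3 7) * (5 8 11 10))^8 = (2 7 11 8 5 10 4 3 9)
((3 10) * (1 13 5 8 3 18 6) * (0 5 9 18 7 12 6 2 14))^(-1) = (0 14 2 18 9 13 1 6 12 7 10 3 8 5)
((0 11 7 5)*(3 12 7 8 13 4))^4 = (0 4 5 13 7 8 12 11 3)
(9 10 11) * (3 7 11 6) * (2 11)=[0, 1, 11, 7, 4, 5, 3, 2, 8, 10, 6, 9]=(2 11 9 10 6 3 7)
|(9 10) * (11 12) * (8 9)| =|(8 9 10)(11 12)| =6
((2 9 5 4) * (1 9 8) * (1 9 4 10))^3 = ((1 4 2 8 9 5 10))^3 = (1 8 10 2 5 4 9)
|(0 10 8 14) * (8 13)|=5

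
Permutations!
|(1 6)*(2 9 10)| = |(1 6)(2 9 10)| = 6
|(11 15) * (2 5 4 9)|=4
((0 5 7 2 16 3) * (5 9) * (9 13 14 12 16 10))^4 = ((0 13 14 12 16 3)(2 10 9 5 7))^4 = (0 16 14)(2 7 5 9 10)(3 12 13)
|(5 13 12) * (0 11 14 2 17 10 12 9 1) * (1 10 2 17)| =30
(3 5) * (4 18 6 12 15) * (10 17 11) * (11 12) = (3 5)(4 18 6 11 10 17 12 15) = [0, 1, 2, 5, 18, 3, 11, 7, 8, 9, 17, 10, 15, 13, 14, 4, 16, 12, 6]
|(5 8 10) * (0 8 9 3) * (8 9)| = 3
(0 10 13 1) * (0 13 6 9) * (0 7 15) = (0 10 6 9 7 15)(1 13) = [10, 13, 2, 3, 4, 5, 9, 15, 8, 7, 6, 11, 12, 1, 14, 0]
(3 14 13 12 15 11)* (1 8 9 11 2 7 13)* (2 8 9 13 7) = (1 9 11 3 14)(8 13 12 15) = [0, 9, 2, 14, 4, 5, 6, 7, 13, 11, 10, 3, 15, 12, 1, 8]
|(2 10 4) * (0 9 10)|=5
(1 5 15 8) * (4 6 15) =[0, 5, 2, 3, 6, 4, 15, 7, 1, 9, 10, 11, 12, 13, 14, 8] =(1 5 4 6 15 8)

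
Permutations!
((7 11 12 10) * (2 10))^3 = (2 11 10 12 7)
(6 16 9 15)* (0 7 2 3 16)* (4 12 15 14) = (0 7 2 3 16 9 14 4 12 15 6) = [7, 1, 3, 16, 12, 5, 0, 2, 8, 14, 10, 11, 15, 13, 4, 6, 9]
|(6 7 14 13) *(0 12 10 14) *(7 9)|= 8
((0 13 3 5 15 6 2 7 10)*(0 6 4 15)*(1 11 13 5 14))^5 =((0 5)(1 11 13 3 14)(2 7 10 6)(4 15))^5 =(0 5)(2 7 10 6)(4 15)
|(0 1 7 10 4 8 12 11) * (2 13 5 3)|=8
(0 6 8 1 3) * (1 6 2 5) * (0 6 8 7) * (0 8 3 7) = (0 2 5 1 7 8 3 6) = [2, 7, 5, 6, 4, 1, 0, 8, 3]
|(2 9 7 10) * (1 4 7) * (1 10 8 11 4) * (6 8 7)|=|(2 9 10)(4 6 8 11)|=12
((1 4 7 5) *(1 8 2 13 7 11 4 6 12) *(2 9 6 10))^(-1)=(1 12 6 9 8 5 7 13 2 10)(4 11)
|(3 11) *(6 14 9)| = 6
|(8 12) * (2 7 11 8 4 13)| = |(2 7 11 8 12 4 13)| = 7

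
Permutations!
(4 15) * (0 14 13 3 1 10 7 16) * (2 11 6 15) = (0 14 13 3 1 10 7 16)(2 11 6 15 4) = [14, 10, 11, 1, 2, 5, 15, 16, 8, 9, 7, 6, 12, 3, 13, 4, 0]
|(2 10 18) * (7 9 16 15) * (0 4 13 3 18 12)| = 8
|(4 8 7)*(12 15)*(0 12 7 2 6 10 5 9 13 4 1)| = 40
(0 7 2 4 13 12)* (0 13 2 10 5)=(0 7 10 5)(2 4)(12 13)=[7, 1, 4, 3, 2, 0, 6, 10, 8, 9, 5, 11, 13, 12]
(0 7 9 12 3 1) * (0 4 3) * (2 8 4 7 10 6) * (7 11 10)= (0 7 9 12)(1 11 10 6 2 8 4 3)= [7, 11, 8, 1, 3, 5, 2, 9, 4, 12, 6, 10, 0]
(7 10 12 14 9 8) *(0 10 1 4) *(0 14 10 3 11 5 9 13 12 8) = [3, 4, 2, 11, 14, 9, 6, 1, 7, 0, 8, 5, 10, 12, 13] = (0 3 11 5 9)(1 4 14 13 12 10 8 7)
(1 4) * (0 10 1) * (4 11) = [10, 11, 2, 3, 0, 5, 6, 7, 8, 9, 1, 4] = (0 10 1 11 4)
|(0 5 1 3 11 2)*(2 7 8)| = 8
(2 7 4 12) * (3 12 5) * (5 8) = (2 7 4 8 5 3 12) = [0, 1, 7, 12, 8, 3, 6, 4, 5, 9, 10, 11, 2]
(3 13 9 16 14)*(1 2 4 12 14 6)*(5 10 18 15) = (1 2 4 12 14 3 13 9 16 6)(5 10 18 15) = [0, 2, 4, 13, 12, 10, 1, 7, 8, 16, 18, 11, 14, 9, 3, 5, 6, 17, 15]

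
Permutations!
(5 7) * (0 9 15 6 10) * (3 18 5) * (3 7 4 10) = (0 9 15 6 3 18 5 4 10) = [9, 1, 2, 18, 10, 4, 3, 7, 8, 15, 0, 11, 12, 13, 14, 6, 16, 17, 5]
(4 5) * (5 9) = (4 9 5) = [0, 1, 2, 3, 9, 4, 6, 7, 8, 5]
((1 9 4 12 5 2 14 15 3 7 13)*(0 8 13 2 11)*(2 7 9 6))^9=(0 9 6 11 3 1 5 15 13 12 14 8 4 2)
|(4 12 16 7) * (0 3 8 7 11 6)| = 9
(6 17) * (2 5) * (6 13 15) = (2 5)(6 17 13 15) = [0, 1, 5, 3, 4, 2, 17, 7, 8, 9, 10, 11, 12, 15, 14, 6, 16, 13]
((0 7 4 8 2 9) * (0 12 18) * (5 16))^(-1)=(0 18 12 9 2 8 4 7)(5 16)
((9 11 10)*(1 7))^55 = (1 7)(9 11 10)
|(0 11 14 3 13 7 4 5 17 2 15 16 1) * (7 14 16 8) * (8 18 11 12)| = 39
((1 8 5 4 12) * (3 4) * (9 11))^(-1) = (1 12 4 3 5 8)(9 11)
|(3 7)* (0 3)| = 3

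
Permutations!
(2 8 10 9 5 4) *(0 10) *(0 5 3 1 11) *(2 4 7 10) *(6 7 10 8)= (0 2 6 7 8 5 10 9 3 1 11)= [2, 11, 6, 1, 4, 10, 7, 8, 5, 3, 9, 0]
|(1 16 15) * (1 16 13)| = |(1 13)(15 16)| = 2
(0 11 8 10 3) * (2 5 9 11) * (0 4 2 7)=(0 7)(2 5 9 11 8 10 3 4)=[7, 1, 5, 4, 2, 9, 6, 0, 10, 11, 3, 8]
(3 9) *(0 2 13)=(0 2 13)(3 9)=[2, 1, 13, 9, 4, 5, 6, 7, 8, 3, 10, 11, 12, 0]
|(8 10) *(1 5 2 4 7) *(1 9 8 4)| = 15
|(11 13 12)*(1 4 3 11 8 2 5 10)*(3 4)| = |(1 3 11 13 12 8 2 5 10)| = 9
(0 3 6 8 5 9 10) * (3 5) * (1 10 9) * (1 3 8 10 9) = (0 5 3 6 10)(1 9) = [5, 9, 2, 6, 4, 3, 10, 7, 8, 1, 0]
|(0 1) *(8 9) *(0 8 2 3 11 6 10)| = 9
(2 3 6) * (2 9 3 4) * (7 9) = (2 4)(3 6 7 9) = [0, 1, 4, 6, 2, 5, 7, 9, 8, 3]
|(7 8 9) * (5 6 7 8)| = |(5 6 7)(8 9)| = 6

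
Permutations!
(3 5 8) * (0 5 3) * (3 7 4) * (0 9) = (0 5 8 9)(3 7 4) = [5, 1, 2, 7, 3, 8, 6, 4, 9, 0]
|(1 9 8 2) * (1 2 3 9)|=|(3 9 8)|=3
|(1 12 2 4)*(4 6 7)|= 6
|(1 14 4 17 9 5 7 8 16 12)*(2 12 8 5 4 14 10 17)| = |(1 10 17 9 4 2 12)(5 7)(8 16)| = 14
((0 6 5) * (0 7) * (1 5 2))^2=(0 2 5)(1 7 6)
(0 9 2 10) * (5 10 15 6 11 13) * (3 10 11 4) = [9, 1, 15, 10, 3, 11, 4, 7, 8, 2, 0, 13, 12, 5, 14, 6] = (0 9 2 15 6 4 3 10)(5 11 13)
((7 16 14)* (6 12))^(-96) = (16) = ((6 12)(7 16 14))^(-96)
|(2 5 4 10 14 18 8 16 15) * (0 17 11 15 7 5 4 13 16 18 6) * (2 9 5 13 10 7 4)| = 36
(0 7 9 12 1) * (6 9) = (0 7 6 9 12 1) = [7, 0, 2, 3, 4, 5, 9, 6, 8, 12, 10, 11, 1]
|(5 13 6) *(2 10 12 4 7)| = 15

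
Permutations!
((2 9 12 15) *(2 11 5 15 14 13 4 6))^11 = (2 13 9 4 12 6 14)(5 11 15)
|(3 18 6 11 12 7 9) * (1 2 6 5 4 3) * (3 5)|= |(1 2 6 11 12 7 9)(3 18)(4 5)|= 14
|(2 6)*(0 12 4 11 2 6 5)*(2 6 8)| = 8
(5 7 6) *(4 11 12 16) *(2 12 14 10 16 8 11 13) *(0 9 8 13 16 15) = (0 9 8 11 14 10 15)(2 12 13)(4 16)(5 7 6) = [9, 1, 12, 3, 16, 7, 5, 6, 11, 8, 15, 14, 13, 2, 10, 0, 4]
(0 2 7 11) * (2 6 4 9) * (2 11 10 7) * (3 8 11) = (0 6 4 9 3 8 11)(7 10) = [6, 1, 2, 8, 9, 5, 4, 10, 11, 3, 7, 0]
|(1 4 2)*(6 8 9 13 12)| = |(1 4 2)(6 8 9 13 12)| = 15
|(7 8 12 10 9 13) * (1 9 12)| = |(1 9 13 7 8)(10 12)| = 10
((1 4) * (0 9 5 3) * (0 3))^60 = ((0 9 5)(1 4))^60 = (9)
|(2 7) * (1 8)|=2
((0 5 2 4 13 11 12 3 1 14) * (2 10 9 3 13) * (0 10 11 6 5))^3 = ((1 14 10 9 3)(2 4)(5 11 12 13 6))^3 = (1 9 14 3 10)(2 4)(5 13 11 6 12)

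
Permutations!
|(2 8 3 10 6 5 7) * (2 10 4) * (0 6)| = |(0 6 5 7 10)(2 8 3 4)| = 20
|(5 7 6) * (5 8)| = 4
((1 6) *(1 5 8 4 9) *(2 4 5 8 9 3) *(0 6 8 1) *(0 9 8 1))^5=(9)(0 6)(2 3 4)(5 8)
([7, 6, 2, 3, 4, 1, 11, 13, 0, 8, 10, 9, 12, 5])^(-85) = [6, 0, 2, 3, 4, 8, 7, 11, 1, 5, 10, 13, 12, 9]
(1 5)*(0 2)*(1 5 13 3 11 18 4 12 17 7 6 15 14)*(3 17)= (0 2)(1 13 17 7 6 15 14)(3 11 18 4 12)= [2, 13, 0, 11, 12, 5, 15, 6, 8, 9, 10, 18, 3, 17, 1, 14, 16, 7, 4]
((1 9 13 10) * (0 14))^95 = (0 14)(1 10 13 9)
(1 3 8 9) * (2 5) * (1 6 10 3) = [0, 1, 5, 8, 4, 2, 10, 7, 9, 6, 3] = (2 5)(3 8 9 6 10)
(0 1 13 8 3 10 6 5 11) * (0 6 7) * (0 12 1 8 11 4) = (0 8 3 10 7 12 1 13 11 6 5 4) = [8, 13, 2, 10, 0, 4, 5, 12, 3, 9, 7, 6, 1, 11]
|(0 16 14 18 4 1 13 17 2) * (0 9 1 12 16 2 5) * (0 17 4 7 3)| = 12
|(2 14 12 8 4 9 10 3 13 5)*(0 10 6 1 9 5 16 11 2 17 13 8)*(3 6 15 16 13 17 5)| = |(17)(0 10 6 1 9 15 16 11 2 14 12)(3 8 4)| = 33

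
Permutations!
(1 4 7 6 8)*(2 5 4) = (1 2 5 4 7 6 8) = [0, 2, 5, 3, 7, 4, 8, 6, 1]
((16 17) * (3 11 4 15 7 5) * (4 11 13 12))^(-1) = (3 5 7 15 4 12 13)(16 17)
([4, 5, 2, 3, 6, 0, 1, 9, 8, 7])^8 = [1, 4, 2, 3, 5, 6, 0, 7, 8, 9]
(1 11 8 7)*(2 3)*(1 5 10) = (1 11 8 7 5 10)(2 3) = [0, 11, 3, 2, 4, 10, 6, 5, 7, 9, 1, 8]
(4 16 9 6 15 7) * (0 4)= [4, 1, 2, 3, 16, 5, 15, 0, 8, 6, 10, 11, 12, 13, 14, 7, 9]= (0 4 16 9 6 15 7)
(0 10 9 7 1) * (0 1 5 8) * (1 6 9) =(0 10 1 6 9 7 5 8) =[10, 6, 2, 3, 4, 8, 9, 5, 0, 7, 1]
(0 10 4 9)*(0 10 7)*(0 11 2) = (0 7 11 2)(4 9 10) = [7, 1, 0, 3, 9, 5, 6, 11, 8, 10, 4, 2]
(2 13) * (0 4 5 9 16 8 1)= [4, 0, 13, 3, 5, 9, 6, 7, 1, 16, 10, 11, 12, 2, 14, 15, 8]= (0 4 5 9 16 8 1)(2 13)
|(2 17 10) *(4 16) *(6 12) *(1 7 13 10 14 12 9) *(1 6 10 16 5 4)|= 20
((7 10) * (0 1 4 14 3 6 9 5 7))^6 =(0 9 4 7 3)(1 5 14 10 6)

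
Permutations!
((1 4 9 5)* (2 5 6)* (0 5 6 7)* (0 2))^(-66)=((0 5 1 4 9 7 2 6))^(-66)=(0 2 9 1)(4 5 6 7)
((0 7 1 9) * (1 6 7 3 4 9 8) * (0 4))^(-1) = ((0 3)(1 8)(4 9)(6 7))^(-1) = (0 3)(1 8)(4 9)(6 7)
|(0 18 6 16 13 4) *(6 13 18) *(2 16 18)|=|(0 6 18 13 4)(2 16)|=10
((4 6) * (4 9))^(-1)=(4 9 6)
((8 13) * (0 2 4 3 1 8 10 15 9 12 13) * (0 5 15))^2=((0 2 4 3 1 8 5 15 9 12 13 10))^2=(0 4 1 5 9 13)(2 3 8 15 12 10)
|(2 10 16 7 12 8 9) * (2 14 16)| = |(2 10)(7 12 8 9 14 16)| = 6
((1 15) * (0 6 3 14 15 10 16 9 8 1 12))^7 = (0 6 3 14 15 12)(1 16 8 10 9)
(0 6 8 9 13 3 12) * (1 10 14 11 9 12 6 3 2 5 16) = (0 3 6 8 12)(1 10 14 11 9 13 2 5 16) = [3, 10, 5, 6, 4, 16, 8, 7, 12, 13, 14, 9, 0, 2, 11, 15, 1]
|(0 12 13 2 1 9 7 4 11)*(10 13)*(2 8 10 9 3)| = |(0 12 9 7 4 11)(1 3 2)(8 10 13)| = 6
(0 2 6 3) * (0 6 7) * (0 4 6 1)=[2, 0, 7, 1, 6, 5, 3, 4]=(0 2 7 4 6 3 1)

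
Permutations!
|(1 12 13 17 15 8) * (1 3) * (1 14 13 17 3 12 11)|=|(1 11)(3 14 13)(8 12 17 15)|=12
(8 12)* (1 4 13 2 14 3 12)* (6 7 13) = (1 4 6 7 13 2 14 3 12 8) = [0, 4, 14, 12, 6, 5, 7, 13, 1, 9, 10, 11, 8, 2, 3]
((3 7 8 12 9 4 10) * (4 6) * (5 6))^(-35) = (3 7 8 12 9 5 6 4 10)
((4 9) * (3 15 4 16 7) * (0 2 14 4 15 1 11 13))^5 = (0 16 13 9 11 4 1 14 3 2 7)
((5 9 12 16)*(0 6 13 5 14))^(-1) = (0 14 16 12 9 5 13 6)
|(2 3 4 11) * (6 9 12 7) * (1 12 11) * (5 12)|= 10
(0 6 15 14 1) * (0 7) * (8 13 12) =(0 6 15 14 1 7)(8 13 12) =[6, 7, 2, 3, 4, 5, 15, 0, 13, 9, 10, 11, 8, 12, 1, 14]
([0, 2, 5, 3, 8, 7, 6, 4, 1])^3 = [0, 7, 4, 3, 2, 8, 6, 1, 5]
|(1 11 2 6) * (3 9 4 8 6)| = |(1 11 2 3 9 4 8 6)| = 8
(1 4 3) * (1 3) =(1 4) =[0, 4, 2, 3, 1]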